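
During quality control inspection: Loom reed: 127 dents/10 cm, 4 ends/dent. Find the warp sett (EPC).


Formula: EPC = (dents per 10 cm * ends per dent) / 10
Step 1: Total ends per 10 cm = 127 * 4 = 508
Step 2: EPC = 508 / 10 = 50.8 ends/cm

50.8 ends/cm


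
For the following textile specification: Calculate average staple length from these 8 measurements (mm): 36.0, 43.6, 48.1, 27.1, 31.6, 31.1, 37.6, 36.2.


Formula: Mean = sum of lengths / count
Sum = 36.0 + 43.6 + 48.1 + 27.1 + 31.6 + 31.1 + 37.6 + 36.2
Sum = 291.3 mm
Mean = 291.3 / 8 = 36.41 mm

36.41 mm


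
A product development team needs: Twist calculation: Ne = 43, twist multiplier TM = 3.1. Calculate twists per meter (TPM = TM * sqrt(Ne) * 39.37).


Formula: TPM = TM * sqrt(Ne) * 39.37
Step 1: sqrt(Ne) = sqrt(43) = 6.5574
Step 2: TM * sqrt(Ne) = 3.1 * 6.5574 = 20.3279
Step 3: TPM = 20.3279 * 39.37 = 800 twists/m

800 twists/m


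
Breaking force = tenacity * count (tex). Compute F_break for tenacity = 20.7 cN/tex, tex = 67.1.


Formula: Breaking force = Tenacity * Linear density
F = 20.7 cN/tex * 67.1 tex
F = 1388.97 cN

1388.97 cN


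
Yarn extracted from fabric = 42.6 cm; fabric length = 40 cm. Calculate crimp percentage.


Formula: Crimp% = ((L_yarn - L_fabric) / L_fabric) * 100
Step 1: Extension = 42.6 - 40 = 2.6 cm
Step 2: Crimp% = (2.6 / 40) * 100
Step 3: Crimp% = 0.065 * 100 = 6.5%

6.5%


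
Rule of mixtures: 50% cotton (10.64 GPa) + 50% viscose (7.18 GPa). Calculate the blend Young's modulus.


Formula: Blend property = (fraction_A * property_A) + (fraction_B * property_B)
Step 1: Contribution A = 50/100 * 10.64 GPa = 5.32 GPa
Step 2: Contribution B = 50/100 * 7.18 GPa = 3.59 GPa
Step 3: Blend Young's modulus = 5.32 + 3.59 = 8.91 GPa

8.91 GPa


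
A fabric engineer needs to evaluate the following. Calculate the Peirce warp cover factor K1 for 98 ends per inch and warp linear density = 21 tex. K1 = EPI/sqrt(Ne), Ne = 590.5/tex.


Formula: K1 = EPI / sqrt(Ne), with Ne = 590.5 / tex_warp
Step 1: Ne = 590.5 / 21 = 28.119
Step 2: sqrt(Ne) = sqrt(28.119) = 5.3027
Step 3: K1 = 98 / 5.3027 = 18.5

18.5


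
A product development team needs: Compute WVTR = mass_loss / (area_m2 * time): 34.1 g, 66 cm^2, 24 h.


Formula: WVTR = mass_loss / (area * time)
Step 1: Convert area: 66 cm^2 = 0.0066 m^2
Step 2: WVTR = 34.1 g / (0.0066 m^2 * 24 h)
Step 3: WVTR = 34.1 / 0.1584 = 215.3 g/m^2/h

215.3 g/m^2/h


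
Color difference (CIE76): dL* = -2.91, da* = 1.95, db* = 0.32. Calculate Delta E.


Formula: Delta E = sqrt(dL*^2 + da*^2 + db*^2)
Step 1: dL*^2 = (-2.91)^2 = 8.4681
Step 2: da*^2 = 1.95^2 = 3.8025
Step 3: db*^2 = 0.32^2 = 0.1024
Step 4: Sum = 8.4681 + 3.8025 + 0.1024 = 12.373
Step 5: Delta E = sqrt(12.373) = 3.52

3.52 Delta E


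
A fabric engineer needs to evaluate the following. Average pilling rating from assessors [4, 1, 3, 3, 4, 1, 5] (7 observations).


Formula: Mean = sum / count
Sum = 4 + 1 + 3 + 3 + 4 + 1 + 5 = 21
Mean = 21 / 7 = 3.0

3.0


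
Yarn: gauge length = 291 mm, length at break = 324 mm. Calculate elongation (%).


Formula: Elongation (%) = ((L_break - L0) / L0) * 100
Step 1: Extension = 324 - 291 = 33 mm
Step 2: Elongation = (33 / 291) * 100
Step 3: Elongation = 0.113402 * 100 = 11.3402% ≈ 11.3%

11.3%


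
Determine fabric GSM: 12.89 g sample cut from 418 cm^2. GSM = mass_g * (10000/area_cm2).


Formula: GSM = mass_g / area_m2
Step 1: Convert area: 418 cm^2 = 418 / 10000 = 0.0418 m^2
Step 2: GSM = 12.89 g / 0.0418 m^2 = 308.4 g/m^2

308.4 g/m^2


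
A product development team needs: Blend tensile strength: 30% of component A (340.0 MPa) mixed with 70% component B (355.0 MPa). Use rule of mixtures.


Formula: Blend property = (fraction_A * property_A) + (fraction_B * property_B)
Step 1: Contribution A = 30/100 * 340.0 MPa = 102.0 MPa
Step 2: Contribution B = 70/100 * 355.0 MPa = 248.5 MPa
Step 3: Blend tensile strength = 102.0 + 248.5 = 350.5 MPa

350.5 MPa


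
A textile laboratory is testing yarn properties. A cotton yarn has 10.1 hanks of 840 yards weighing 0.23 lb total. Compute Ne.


Formula: Ne = hanks / mass_lb
Substituting: Ne = 10.1 / 0.23
Ne = 43.9

43.9 Ne


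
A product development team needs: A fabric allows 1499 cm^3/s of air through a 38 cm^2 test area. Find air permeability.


Formula: Air Permeability = Airflow / Test Area
AP = 1499 cm^3/s / 38 cm^2
AP = 39.4 cm^3/s/cm^2

39.4 cm^3/s/cm^2


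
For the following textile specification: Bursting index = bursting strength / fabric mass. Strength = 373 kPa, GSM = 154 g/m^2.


Formula: Bursting Index = Bursting Strength / Fabric GSM
BI = 373 kPa / 154 g/m^2
BI = 2.422 kPa/(g/m^2)

2.422 kPa/(g/m^2)


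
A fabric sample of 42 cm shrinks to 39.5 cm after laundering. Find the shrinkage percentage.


Formula: Shrinkage% = ((L_before - L_after) / L_before) * 100
Step 1: Shrinkage = 42 - 39.5 = 2.5 cm
Step 2: Shrinkage% = (2.5 / 42) * 100
Step 3: Shrinkage% = 0.059524 * 100 = 5.9524% ≈ 6.0%

6.0%


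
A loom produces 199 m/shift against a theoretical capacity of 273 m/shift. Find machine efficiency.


Formula: Efficiency% = (Actual output / Theoretical output) * 100
Efficiency% = (199 / 273) * 100
Efficiency% = 0.728938 * 100 = 72.8938% ≈ 72.9%

72.9%


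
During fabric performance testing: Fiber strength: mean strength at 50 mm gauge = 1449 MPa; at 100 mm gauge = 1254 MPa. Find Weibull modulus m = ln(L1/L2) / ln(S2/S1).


Formula: m = ln(L1/L2) / ln(S2/S1)
Step 1: ln(L1/L2) = ln(50/100) = -0.69315
Step 2: S2/S1 = 1254/1449 = 0.86542
Step 3: ln(S2/S1) = ln(0.86542) = -0.14454
Step 4: m = -0.69315 / -0.14454 = 4.80

4.80 (Weibull m)


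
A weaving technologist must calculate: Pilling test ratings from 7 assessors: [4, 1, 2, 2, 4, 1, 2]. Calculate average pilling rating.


Formula: Mean = sum / count
Sum = 4 + 1 + 2 + 2 + 4 + 1 + 2 = 16
Mean = 16 / 7 = 2.3

2.3


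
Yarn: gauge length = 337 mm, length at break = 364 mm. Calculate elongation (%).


Formula: Elongation (%) = ((L_break - L0) / L0) * 100
Step 1: Extension = 364 - 337 = 27 mm
Step 2: Elongation = (27 / 337) * 100
Step 3: Elongation = 0.080119 * 100 = 8.0119% ≈ 8.0%

8.0%


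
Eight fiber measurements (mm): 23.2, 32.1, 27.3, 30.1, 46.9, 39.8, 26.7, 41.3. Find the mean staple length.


Formula: Mean = sum of lengths / count
Sum = 23.2 + 32.1 + 27.3 + 30.1 + 46.9 + 39.8 + 26.7 + 41.3
Sum = 267.4 mm
Mean = 267.4 / 8 = 33.43 mm

33.43 mm


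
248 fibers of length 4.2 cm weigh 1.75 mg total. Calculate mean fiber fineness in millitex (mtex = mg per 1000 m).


Formula: fineness (mtex) = mass (mg) / total length (km) = (mass_mg / total_length_m) * 1000
Step 1: Convert fiber length: 4.2 cm = 0.042 m
Step 2: Total fiber length = 248 * 0.042 = 10.416 m
Step 3: Linear density = 1.75 mg / 10.416 m = 0.1680 mg/m
Step 4: fineness = 0.1680 * 1000 = 168.0 mtex

168.0 mtex


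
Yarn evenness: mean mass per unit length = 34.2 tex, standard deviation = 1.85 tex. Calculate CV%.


Formula: CV% = (standard deviation / mean) * 100
Step 1: Ratio = 1.85 / 34.2 = 0.054094
Step 2: CV% = 0.054094 * 100 = 5.4094% ≈ 5.4%

5.4%


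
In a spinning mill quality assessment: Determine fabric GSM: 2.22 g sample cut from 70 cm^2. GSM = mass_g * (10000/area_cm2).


Formula: GSM = mass_g / area_m2
Step 1: Convert area: 70 cm^2 = 70 / 10000 = 0.007 m^2
Step 2: GSM = 2.22 g / 0.007 m^2 = 317.1 g/m^2

317.1 g/m^2


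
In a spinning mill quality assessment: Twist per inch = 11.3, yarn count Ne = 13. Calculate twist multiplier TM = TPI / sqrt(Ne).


Formula: TM = TPI / sqrt(Ne)
Step 1: sqrt(Ne) = sqrt(13) = 3.6056
Step 2: TM = 11.3 / 3.6056 = 3.13

3.13 TM


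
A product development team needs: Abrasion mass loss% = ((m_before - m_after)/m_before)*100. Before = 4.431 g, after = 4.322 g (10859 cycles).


Formula: Mass loss% = ((m_before - m_after) / m_before) * 100
Step 1: Mass loss = 4.431 - 4.322 = 0.109 g
Step 2: Ratio = 0.109 / 4.431 = 0.0245994
Step 3: Mass loss% = 0.0245994 * 100 = 2.45994% ≈ 2.46%

2.46%


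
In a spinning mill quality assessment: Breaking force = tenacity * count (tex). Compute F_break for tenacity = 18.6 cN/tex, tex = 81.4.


Formula: Breaking force = Tenacity * Linear density
F = 18.6 cN/tex * 81.4 tex
F = 1514.04 cN

1514.04 cN


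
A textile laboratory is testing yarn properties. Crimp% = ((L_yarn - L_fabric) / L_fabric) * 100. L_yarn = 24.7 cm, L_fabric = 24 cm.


Formula: Crimp% = ((L_yarn - L_fabric) / L_fabric) * 100
Step 1: Extension = 24.7 - 24 = 0.7 cm
Step 2: Crimp% = (0.7 / 24) * 100
Step 3: Crimp% = 0.029167 * 100 = 2.9167% ≈ 2.9%

2.9%


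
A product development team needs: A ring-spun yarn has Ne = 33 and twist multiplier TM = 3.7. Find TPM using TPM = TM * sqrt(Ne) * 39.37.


Formula: TPM = TM * sqrt(Ne) * 39.37
Step 1: sqrt(Ne) = sqrt(33) = 5.7446
Step 2: TM * sqrt(Ne) = 3.7 * 5.7446 = 21.255
Step 3: TPM = 21.255 * 39.37 = 837 twists/m

837 twists/m


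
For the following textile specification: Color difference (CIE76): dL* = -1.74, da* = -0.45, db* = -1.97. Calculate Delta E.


Formula: Delta E = sqrt(dL*^2 + da*^2 + db*^2)
Step 1: dL*^2 = (-1.74)^2 = 3.0276
Step 2: da*^2 = (-0.45)^2 = 0.2025
Step 3: db*^2 = (-1.97)^2 = 3.8809
Step 4: Sum = 3.0276 + 0.2025 + 3.8809 = 7.111
Step 5: Delta E = sqrt(7.111) = 2.67

2.67 Delta E


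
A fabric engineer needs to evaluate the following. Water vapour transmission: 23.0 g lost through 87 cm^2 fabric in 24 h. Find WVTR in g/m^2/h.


Formula: WVTR = mass_loss / (area * time)
Step 1: Convert area: 87 cm^2 = 0.0087 m^2
Step 2: WVTR = 23.0 g / (0.0087 m^2 * 24 h)
Step 3: WVTR = 23.0 / 0.2088 = 110.2 g/m^2/h

110.2 g/m^2/h


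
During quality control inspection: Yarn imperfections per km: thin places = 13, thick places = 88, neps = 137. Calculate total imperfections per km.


Formula: Total = thin places + thick places + neps
Total = 13 + 88 + 137
Total = 238 imperfections/km

238 imperfections/km


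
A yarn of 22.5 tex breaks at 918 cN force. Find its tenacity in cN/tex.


Formula: Tenacity = Breaking force / Linear density
Tenacity = 918 cN / 22.5 tex
Tenacity = 40.80 cN/tex

40.80 cN/tex


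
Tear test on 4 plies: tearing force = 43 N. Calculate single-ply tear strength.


Formula: Per-ply strength = Total force / Number of plies
Per-ply = 43 N / 4
Per-ply = 10.75 N

10.75 N


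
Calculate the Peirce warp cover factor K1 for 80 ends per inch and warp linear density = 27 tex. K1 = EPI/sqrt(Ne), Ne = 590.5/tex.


Formula: K1 = EPI / sqrt(Ne), with Ne = 590.5 / tex_warp
Step 1: Ne = 590.5 / 27 = 21.87
Step 2: sqrt(Ne) = sqrt(21.87) = 4.6765
Step 3: K1 = 80 / 4.6765 = 17.1

17.1


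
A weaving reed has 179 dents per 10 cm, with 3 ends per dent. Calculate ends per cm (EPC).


Formula: EPC = (dents per 10 cm * ends per dent) / 10
Step 1: Total ends per 10 cm = 179 * 3 = 537
Step 2: EPC = 537 / 10 = 53.7 ends/cm

53.7 ends/cm


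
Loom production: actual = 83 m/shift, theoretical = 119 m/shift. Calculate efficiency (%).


Formula: Efficiency% = (Actual output / Theoretical output) * 100
Efficiency% = (83 / 119) * 100
Efficiency% = 0.697479 * 100 = 69.7479% ≈ 69.7%

69.7%


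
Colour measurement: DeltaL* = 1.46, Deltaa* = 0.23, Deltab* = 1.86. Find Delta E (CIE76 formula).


Formula: Delta E = sqrt(dL*^2 + da*^2 + db*^2)
Step 1: dL*^2 = 1.46^2 = 2.1316
Step 2: da*^2 = 0.23^2 = 0.0529
Step 3: db*^2 = 1.86^2 = 3.4596
Step 4: Sum = 2.1316 + 0.0529 + 3.4596 = 5.6441
Step 5: Delta E = sqrt(5.6441) = 2.38

2.38 Delta E


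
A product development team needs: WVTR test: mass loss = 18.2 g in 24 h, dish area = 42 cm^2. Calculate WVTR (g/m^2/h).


Formula: WVTR = mass_loss / (area * time)
Step 1: Convert area: 42 cm^2 = 0.0042 m^2
Step 2: WVTR = 18.2 g / (0.0042 m^2 * 24 h)
Step 3: WVTR = 18.2 / 0.1008 = 180.6 g/m^2/h

180.6 g/m^2/h


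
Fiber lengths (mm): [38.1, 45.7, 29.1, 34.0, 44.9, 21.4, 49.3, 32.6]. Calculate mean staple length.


Formula: Mean = sum of lengths / count
Sum = 38.1 + 45.7 + 29.1 + 34.0 + 44.9 + 21.4 + 49.3 + 32.6
Sum = 295.1 mm
Mean = 295.1 / 8 = 36.89 mm

36.89 mm


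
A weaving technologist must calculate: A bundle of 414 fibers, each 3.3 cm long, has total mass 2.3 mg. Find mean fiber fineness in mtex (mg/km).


Formula: fineness (mtex) = mass (mg) / total length (km) = (mass_mg / total_length_m) * 1000
Step 1: Convert fiber length: 3.3 cm = 0.033 m
Step 2: Total fiber length = 414 * 0.033 = 13.662 m
Step 3: Linear density = 2.3 mg / 13.662 m = 0.1684 mg/m
Step 4: fineness = 0.1684 * 1000 = 168.4 mtex

168.4 mtex


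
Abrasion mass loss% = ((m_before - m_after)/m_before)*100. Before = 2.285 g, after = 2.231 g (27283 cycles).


Formula: Mass loss% = ((m_before - m_after) / m_before) * 100
Step 1: Mass loss = 2.285 - 2.231 = 0.054 g
Step 2: Ratio = 0.054 / 2.285 = 0.0236324
Step 3: Mass loss% = 0.0236324 * 100 = 2.36324% ≈ 2.36%

2.36%


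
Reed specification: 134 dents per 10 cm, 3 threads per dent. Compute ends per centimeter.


Formula: EPC = (dents per 10 cm * ends per dent) / 10
Step 1: Total ends per 10 cm = 134 * 3 = 402
Step 2: EPC = 402 / 10 = 40.2 ends/cm

40.2 ends/cm


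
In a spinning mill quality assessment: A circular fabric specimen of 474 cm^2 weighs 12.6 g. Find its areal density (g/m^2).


Formula: GSM = mass_g / area_m2
Step 1: Convert area: 474 cm^2 = 474 / 10000 = 0.0474 m^2
Step 2: GSM = 12.6 g / 0.0474 m^2 = 265.8 g/m^2

265.8 g/m^2


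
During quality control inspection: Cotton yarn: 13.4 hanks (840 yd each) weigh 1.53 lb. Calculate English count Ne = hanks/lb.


Formula: Ne = hanks / mass_lb
Substituting: Ne = 13.4 / 1.53
Ne = 8.8

8.8 Ne


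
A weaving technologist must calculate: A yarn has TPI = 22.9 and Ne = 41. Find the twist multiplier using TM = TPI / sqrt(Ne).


Formula: TM = TPI / sqrt(Ne)
Step 1: sqrt(Ne) = sqrt(41) = 6.4031
Step 2: TM = 22.9 / 6.4031 = 3.58

3.58 TM


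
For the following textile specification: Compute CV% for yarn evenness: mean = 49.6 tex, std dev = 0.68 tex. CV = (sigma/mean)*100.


Formula: CV% = (standard deviation / mean) * 100
Step 1: Ratio = 0.68 / 49.6 = 0.01371
Step 2: CV% = 0.01371 * 100 = 1.371% ≈ 1.4%

1.4%


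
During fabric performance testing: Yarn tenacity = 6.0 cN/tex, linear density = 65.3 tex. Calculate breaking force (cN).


Formula: Breaking force = Tenacity * Linear density
F = 6.0 cN/tex * 65.3 tex
F = 391.80 cN

391.80 cN


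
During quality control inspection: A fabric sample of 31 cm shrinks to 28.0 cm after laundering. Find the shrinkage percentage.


Formula: Shrinkage% = ((L_before - L_after) / L_before) * 100
Step 1: Shrinkage = 31 - 28.0 = 3.0 cm
Step 2: Shrinkage% = (3.0 / 31) * 100
Step 3: Shrinkage% = 0.096774 * 100 = 9.6774% ≈ 9.7%

9.7%


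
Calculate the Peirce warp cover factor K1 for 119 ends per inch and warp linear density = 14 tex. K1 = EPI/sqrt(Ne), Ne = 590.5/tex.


Formula: K1 = EPI / sqrt(Ne), with Ne = 590.5 / tex_warp
Step 1: Ne = 590.5 / 14 = 42.179
Step 2: sqrt(Ne) = sqrt(42.179) = 6.4945
Step 3: K1 = 119 / 6.4945 = 18.3

18.3


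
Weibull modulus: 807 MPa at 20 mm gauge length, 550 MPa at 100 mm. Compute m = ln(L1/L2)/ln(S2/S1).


Formula: m = ln(L1/L2) / ln(S2/S1)
Step 1: ln(L1/L2) = ln(20/100) = -1.60944
Step 2: S2/S1 = 550/807 = 0.68154
Step 3: ln(S2/S1) = ln(0.68154) = -0.38340
Step 4: m = -1.60944 / -0.38340 = 4.20

4.20 (Weibull m)


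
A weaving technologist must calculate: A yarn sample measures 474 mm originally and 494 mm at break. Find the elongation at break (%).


Formula: Elongation (%) = ((L_break - L0) / L0) * 100
Step 1: Extension = 494 - 474 = 20 mm
Step 2: Elongation = (20 / 474) * 100
Step 3: Elongation = 0.042194 * 100 = 4.2194% ≈ 4.2%

4.2%


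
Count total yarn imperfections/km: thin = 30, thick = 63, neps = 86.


Formula: Total = thin places + thick places + neps
Total = 30 + 63 + 86
Total = 179 imperfections/km

179 imperfections/km


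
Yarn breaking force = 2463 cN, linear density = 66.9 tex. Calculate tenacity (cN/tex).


Formula: Tenacity = Breaking force / Linear density
Tenacity = 2463 cN / 66.9 tex
Tenacity = 36.82 cN/tex

36.82 cN/tex


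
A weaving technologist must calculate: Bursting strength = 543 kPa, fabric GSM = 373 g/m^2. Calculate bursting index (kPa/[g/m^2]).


Formula: Bursting Index = Bursting Strength / Fabric GSM
BI = 543 kPa / 373 g/m^2
BI = 1.456 kPa/(g/m^2)

1.456 kPa/(g/m^2)


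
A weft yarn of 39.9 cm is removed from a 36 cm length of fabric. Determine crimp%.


Formula: Crimp% = ((L_yarn - L_fabric) / L_fabric) * 100
Step 1: Extension = 39.9 - 36 = 3.9 cm
Step 2: Crimp% = (3.9 / 36) * 100
Step 3: Crimp% = 0.108333 * 100 = 10.8333% ≈ 10.8%

10.8%


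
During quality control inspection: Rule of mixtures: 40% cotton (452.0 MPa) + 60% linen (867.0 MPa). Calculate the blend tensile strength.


Formula: Blend property = (fraction_A * property_A) + (fraction_B * property_B)
Step 1: Contribution A = 40/100 * 452.0 MPa = 180.8 MPa
Step 2: Contribution B = 60/100 * 867.0 MPa = 520.2 MPa
Step 3: Blend tensile strength = 180.8 + 520.2 = 701.0 MPa

701.0 MPa


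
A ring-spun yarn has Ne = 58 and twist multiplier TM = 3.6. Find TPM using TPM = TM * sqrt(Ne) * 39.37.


Formula: TPM = TM * sqrt(Ne) * 39.37
Step 1: sqrt(Ne) = sqrt(58) = 7.6158
Step 2: TM * sqrt(Ne) = 3.6 * 7.6158 = 27.4169
Step 3: TPM = 27.4169 * 39.37 = 1079 twists/m

1079 twists/m


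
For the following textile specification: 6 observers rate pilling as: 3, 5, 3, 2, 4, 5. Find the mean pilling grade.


Formula: Mean = sum / count
Sum = 3 + 5 + 3 + 2 + 4 + 5 = 22
Mean = 22 / 6 = 3.7

3.7


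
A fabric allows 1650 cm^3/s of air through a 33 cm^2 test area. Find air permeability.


Formula: Air Permeability = Airflow / Test Area
AP = 1650 cm^3/s / 33 cm^2
AP = 50.0 cm^3/s/cm^2

50.0 cm^3/s/cm^2


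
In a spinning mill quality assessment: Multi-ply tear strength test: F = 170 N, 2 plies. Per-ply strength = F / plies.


Formula: Per-ply strength = Total force / Number of plies
Per-ply = 170 N / 2
Per-ply = 85 N

85 N


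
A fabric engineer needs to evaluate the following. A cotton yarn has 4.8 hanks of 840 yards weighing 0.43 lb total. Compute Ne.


Formula: Ne = hanks / mass_lb
Substituting: Ne = 4.8 / 0.43
Ne = 11.2

11.2 Ne


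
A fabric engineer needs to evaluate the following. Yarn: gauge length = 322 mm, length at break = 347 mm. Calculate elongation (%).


Formula: Elongation (%) = ((L_break - L0) / L0) * 100
Step 1: Extension = 347 - 322 = 25 mm
Step 2: Elongation = (25 / 322) * 100
Step 3: Elongation = 0.07764 * 100 = 7.764% ≈ 7.8%

7.8%


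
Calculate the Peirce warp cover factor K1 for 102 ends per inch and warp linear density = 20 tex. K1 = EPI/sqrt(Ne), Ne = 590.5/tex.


Formula: K1 = EPI / sqrt(Ne), with Ne = 590.5 / tex_warp
Step 1: Ne = 590.5 / 20 = 29.525
Step 2: sqrt(Ne) = sqrt(29.525) = 5.4337
Step 3: K1 = 102 / 5.4337 = 18.8

18.8


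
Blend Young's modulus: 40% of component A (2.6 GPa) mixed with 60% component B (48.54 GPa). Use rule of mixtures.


Formula: Blend property = (fraction_A * property_A) + (fraction_B * property_B)
Step 1: Contribution A = 40/100 * 2.6 GPa = 1.04 GPa
Step 2: Contribution B = 60/100 * 48.54 GPa = 29.124 GPa
Step 3: Blend Young's modulus = 1.04 + 29.124 = 30.164 GPa

30.164 GPa


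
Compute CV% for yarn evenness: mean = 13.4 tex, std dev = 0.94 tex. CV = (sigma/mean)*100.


Formula: CV% = (standard deviation / mean) * 100
Step 1: Ratio = 0.94 / 13.4 = 0.070149
Step 2: CV% = 0.070149 * 100 = 7.0149% ≈ 7.0%

7.0%


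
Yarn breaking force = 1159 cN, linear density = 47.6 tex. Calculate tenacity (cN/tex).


Formula: Tenacity = Breaking force / Linear density
Tenacity = 1159 cN / 47.6 tex
Tenacity = 24.35 cN/tex

24.35 cN/tex


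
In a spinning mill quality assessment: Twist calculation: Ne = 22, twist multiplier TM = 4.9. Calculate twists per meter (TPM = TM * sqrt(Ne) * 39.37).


Formula: TPM = TM * sqrt(Ne) * 39.37
Step 1: sqrt(Ne) = sqrt(22) = 4.6904
Step 2: TM * sqrt(Ne) = 4.9 * 4.6904 = 22.983
Step 3: TPM = 22.983 * 39.37 = 905 twists/m

905 twists/m


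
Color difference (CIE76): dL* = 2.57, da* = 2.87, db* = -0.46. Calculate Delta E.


Formula: Delta E = sqrt(dL*^2 + da*^2 + db*^2)
Step 1: dL*^2 = 2.57^2 = 6.6049
Step 2: da*^2 = 2.87^2 = 8.2369
Step 3: db*^2 = (-0.46)^2 = 0.2116
Step 4: Sum = 6.6049 + 8.2369 + 0.2116 = 15.0534
Step 5: Delta E = sqrt(15.0534) = 3.88

3.88 Delta E


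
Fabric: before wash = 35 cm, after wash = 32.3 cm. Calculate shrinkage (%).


Formula: Shrinkage% = ((L_before - L_after) / L_before) * 100
Step 1: Shrinkage = 35 - 32.3 = 2.7 cm
Step 2: Shrinkage% = (2.7 / 35) * 100
Step 3: Shrinkage% = 0.077143 * 100 = 7.7143% ≈ 7.7%

7.7%


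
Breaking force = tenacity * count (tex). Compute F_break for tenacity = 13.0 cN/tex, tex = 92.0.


Formula: Breaking force = Tenacity * Linear density
F = 13.0 cN/tex * 92.0 tex
F = 1196.00 cN

1196.00 cN


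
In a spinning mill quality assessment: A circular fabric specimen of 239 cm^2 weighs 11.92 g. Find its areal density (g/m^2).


Formula: GSM = mass_g / area_m2
Step 1: Convert area: 239 cm^2 = 239 / 10000 = 0.0239 m^2
Step 2: GSM = 11.92 g / 0.0239 m^2 = 498.7 g/m^2

498.7 g/m^2


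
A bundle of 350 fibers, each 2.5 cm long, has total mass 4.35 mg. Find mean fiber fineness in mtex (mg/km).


Formula: fineness (mtex) = mass (mg) / total length (km) = (mass_mg / total_length_m) * 1000
Step 1: Convert fiber length: 2.5 cm = 0.025 m
Step 2: Total fiber length = 350 * 0.025 = 8.75 m
Step 3: Linear density = 4.35 mg / 8.75 m = 0.4971 mg/m
Step 4: fineness = 0.4971 * 1000 = 497.1 mtex

497.1 mtex


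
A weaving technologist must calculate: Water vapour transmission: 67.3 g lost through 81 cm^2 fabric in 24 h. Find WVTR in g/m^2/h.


Formula: WVTR = mass_loss / (area * time)
Step 1: Convert area: 81 cm^2 = 0.0081 m^2
Step 2: WVTR = 67.3 g / (0.0081 m^2 * 24 h)
Step 3: WVTR = 67.3 / 0.1944 = 346.2 g/m^2/h

346.2 g/m^2/h


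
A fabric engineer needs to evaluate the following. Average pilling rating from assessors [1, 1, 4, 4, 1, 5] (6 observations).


Formula: Mean = sum / count
Sum = 1 + 1 + 4 + 4 + 1 + 5 = 16
Mean = 16 / 6 = 2.7

2.7


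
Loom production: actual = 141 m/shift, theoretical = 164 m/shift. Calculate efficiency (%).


Formula: Efficiency% = (Actual output / Theoretical output) * 100
Efficiency% = (141 / 164) * 100
Efficiency% = 0.859756 * 100 = 85.9756% ≈ 86.0%

86.0%


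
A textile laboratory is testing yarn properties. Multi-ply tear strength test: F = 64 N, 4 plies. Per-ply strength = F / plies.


Formula: Per-ply strength = Total force / Number of plies
Per-ply = 64 N / 4
Per-ply = 16 N

16 N


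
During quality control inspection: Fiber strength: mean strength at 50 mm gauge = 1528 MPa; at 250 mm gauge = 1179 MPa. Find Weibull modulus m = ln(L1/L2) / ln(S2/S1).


Formula: m = ln(L1/L2) / ln(S2/S1)
Step 1: ln(L1/L2) = ln(50/250) = -1.60944
Step 2: S2/S1 = 1179/1528 = 0.7716
Step 3: ln(S2/S1) = ln(0.7716) = -0.25929
Step 4: m = -1.60944 / -0.25929 = 6.21

6.21 (Weibull m)


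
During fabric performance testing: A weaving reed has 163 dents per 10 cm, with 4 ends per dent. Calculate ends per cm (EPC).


Formula: EPC = (dents per 10 cm * ends per dent) / 10
Step 1: Total ends per 10 cm = 163 * 4 = 652
Step 2: EPC = 652 / 10 = 65.2 ends/cm

65.2 ends/cm


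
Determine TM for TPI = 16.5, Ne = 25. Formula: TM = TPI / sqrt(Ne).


Formula: TM = TPI / sqrt(Ne)
Step 1: sqrt(Ne) = sqrt(25) = 5
Step 2: TM = 16.5 / 5 = 3.30

3.30 TM


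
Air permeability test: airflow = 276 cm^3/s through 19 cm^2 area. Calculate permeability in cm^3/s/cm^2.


Formula: Air Permeability = Airflow / Test Area
AP = 276 cm^3/s / 19 cm^2
AP = 14.5 cm^3/s/cm^2

14.5 cm^3/s/cm^2


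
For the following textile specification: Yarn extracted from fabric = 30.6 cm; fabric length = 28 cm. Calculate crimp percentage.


Formula: Crimp% = ((L_yarn - L_fabric) / L_fabric) * 100
Step 1: Extension = 30.6 - 28 = 2.6 cm
Step 2: Crimp% = (2.6 / 28) * 100
Step 3: Crimp% = 0.092857 * 100 = 9.2857% ≈ 9.3%

9.3%


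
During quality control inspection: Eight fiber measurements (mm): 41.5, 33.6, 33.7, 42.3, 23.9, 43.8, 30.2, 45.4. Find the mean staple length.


Formula: Mean = sum of lengths / count
Sum = 41.5 + 33.6 + 33.7 + 42.3 + 23.9 + 43.8 + 30.2 + 45.4
Sum = 294.4 mm
Mean = 294.4 / 8 = 36.80 mm

36.80 mm


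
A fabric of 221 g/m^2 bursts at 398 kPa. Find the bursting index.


Formula: Bursting Index = Bursting Strength / Fabric GSM
BI = 398 kPa / 221 g/m^2
BI = 1.801 kPa/(g/m^2)

1.801 kPa/(g/m^2)


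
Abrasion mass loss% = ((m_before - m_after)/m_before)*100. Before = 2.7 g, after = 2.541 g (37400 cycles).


Formula: Mass loss% = ((m_before - m_after) / m_before) * 100
Step 1: Mass loss = 2.7 - 2.541 = 0.159 g
Step 2: Ratio = 0.159 / 2.7 = 0.0588889
Step 3: Mass loss% = 0.0588889 * 100 = 5.88889% ≈ 5.89%

5.89%


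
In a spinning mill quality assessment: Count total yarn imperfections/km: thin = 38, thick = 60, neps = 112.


Formula: Total = thin places + thick places + neps
Total = 38 + 60 + 112
Total = 210 imperfections/km

210 imperfections/km


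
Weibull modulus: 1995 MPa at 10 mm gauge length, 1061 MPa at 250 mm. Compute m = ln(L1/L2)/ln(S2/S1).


Formula: m = ln(L1/L2) / ln(S2/S1)
Step 1: ln(L1/L2) = ln(10/250) = -3.21888
Step 2: S2/S1 = 1061/1995 = 0.53183
Step 3: ln(S2/S1) = ln(0.53183) = -0.63143
Step 4: m = -3.21888 / -0.63143 = 5.10

5.10 (Weibull m)


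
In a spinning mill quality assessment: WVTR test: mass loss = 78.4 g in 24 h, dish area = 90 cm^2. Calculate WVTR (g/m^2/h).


Formula: WVTR = mass_loss / (area * time)
Step 1: Convert area: 90 cm^2 = 0.009 m^2
Step 2: WVTR = 78.4 g / (0.009 m^2 * 24 h)
Step 3: WVTR = 78.4 / 0.216 = 363.0 g/m^2/h

363.0 g/m^2/h


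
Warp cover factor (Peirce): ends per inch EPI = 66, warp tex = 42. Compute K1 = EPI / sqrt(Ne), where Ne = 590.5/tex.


Formula: K1 = EPI / sqrt(Ne), with Ne = 590.5 / tex_warp
Step 1: Ne = 590.5 / 42 = 14.06
Step 2: sqrt(Ne) = sqrt(14.06) = 3.7497
Step 3: K1 = 66 / 3.7497 = 17.6

17.6


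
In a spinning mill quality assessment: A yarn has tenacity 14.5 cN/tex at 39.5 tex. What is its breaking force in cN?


Formula: Breaking force = Tenacity * Linear density
F = 14.5 cN/tex * 39.5 tex
F = 572.75 cN

572.75 cN


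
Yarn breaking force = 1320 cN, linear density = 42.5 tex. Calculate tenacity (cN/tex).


Formula: Tenacity = Breaking force / Linear density
Tenacity = 1320 cN / 42.5 tex
Tenacity = 31.06 cN/tex

31.06 cN/tex


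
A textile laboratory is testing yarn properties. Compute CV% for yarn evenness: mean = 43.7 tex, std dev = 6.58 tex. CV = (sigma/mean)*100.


Formula: CV% = (standard deviation / mean) * 100
Step 1: Ratio = 6.58 / 43.7 = 0.150572
Step 2: CV% = 0.150572 * 100 = 15.0572% ≈ 15.1%

15.1%


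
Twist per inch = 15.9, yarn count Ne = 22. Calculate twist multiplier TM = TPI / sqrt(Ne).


Formula: TM = TPI / sqrt(Ne)
Step 1: sqrt(Ne) = sqrt(22) = 4.6904
Step 2: TM = 15.9 / 4.6904 = 3.39

3.39 TM


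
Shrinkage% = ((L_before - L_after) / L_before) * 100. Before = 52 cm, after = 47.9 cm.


Formula: Shrinkage% = ((L_before - L_after) / L_before) * 100
Step 1: Shrinkage = 52 - 47.9 = 4.1 cm
Step 2: Shrinkage% = (4.1 / 52) * 100
Step 3: Shrinkage% = 0.078846 * 100 = 7.8846% ≈ 7.9%

7.9%


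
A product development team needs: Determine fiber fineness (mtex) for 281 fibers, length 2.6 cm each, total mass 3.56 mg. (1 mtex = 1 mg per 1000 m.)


Formula: fineness (mtex) = mass (mg) / total length (km) = (mass_mg / total_length_m) * 1000
Step 1: Convert fiber length: 2.6 cm = 0.026 m
Step 2: Total fiber length = 281 * 0.026 = 7.306 m
Step 3: Linear density = 3.56 mg / 7.306 m = 0.4873 mg/m
Step 4: fineness = 0.4873 * 1000 = 487.3 mtex

487.3 mtex


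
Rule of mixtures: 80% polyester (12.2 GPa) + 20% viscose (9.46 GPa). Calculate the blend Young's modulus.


Formula: Blend property = (fraction_A * property_A) + (fraction_B * property_B)
Step 1: Contribution A = 80/100 * 12.2 GPa = 9.76 GPa
Step 2: Contribution B = 20/100 * 9.46 GPa = 1.892 GPa
Step 3: Blend Young's modulus = 9.76 + 1.892 = 11.652 GPa

11.652 GPa


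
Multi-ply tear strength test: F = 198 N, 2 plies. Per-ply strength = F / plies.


Formula: Per-ply strength = Total force / Number of plies
Per-ply = 198 N / 2
Per-ply = 99 N

99 N


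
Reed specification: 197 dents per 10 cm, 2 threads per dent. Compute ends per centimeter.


Formula: EPC = (dents per 10 cm * ends per dent) / 10
Step 1: Total ends per 10 cm = 197 * 2 = 394
Step 2: EPC = 394 / 10 = 39.4 ends/cm

39.4 ends/cm


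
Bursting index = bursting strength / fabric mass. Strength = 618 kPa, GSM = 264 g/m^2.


Formula: Bursting Index = Bursting Strength / Fabric GSM
BI = 618 kPa / 264 g/m^2
BI = 2.341 kPa/(g/m^2)

2.341 kPa/(g/m^2)


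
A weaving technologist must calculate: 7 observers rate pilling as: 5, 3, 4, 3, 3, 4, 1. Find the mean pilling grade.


Formula: Mean = sum / count
Sum = 5 + 3 + 4 + 3 + 3 + 4 + 1 = 23
Mean = 23 / 7 = 3.3

3.3


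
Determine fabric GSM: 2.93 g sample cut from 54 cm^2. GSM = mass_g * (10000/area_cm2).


Formula: GSM = mass_g / area_m2
Step 1: Convert area: 54 cm^2 = 54 / 10000 = 0.0054 m^2
Step 2: GSM = 2.93 g / 0.0054 m^2 = 542.6 g/m^2

542.6 g/m^2


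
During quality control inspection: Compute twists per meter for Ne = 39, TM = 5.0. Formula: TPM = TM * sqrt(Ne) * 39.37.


Formula: TPM = TM * sqrt(Ne) * 39.37
Step 1: sqrt(Ne) = sqrt(39) = 6.245
Step 2: TM * sqrt(Ne) = 5.0 * 6.245 = 31.225
Step 3: TPM = 31.225 * 39.37 = 1229 twists/m

1229 twists/m


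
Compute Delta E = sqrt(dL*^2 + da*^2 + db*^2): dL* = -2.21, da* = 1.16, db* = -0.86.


Formula: Delta E = sqrt(dL*^2 + da*^2 + db*^2)
Step 1: dL*^2 = (-2.21)^2 = 4.8841
Step 2: da*^2 = 1.16^2 = 1.3456
Step 3: db*^2 = (-0.86)^2 = 0.7396
Step 4: Sum = 4.8841 + 1.3456 + 0.7396 = 6.9693
Step 5: Delta E = sqrt(6.9693) = 2.64

2.64 Delta E


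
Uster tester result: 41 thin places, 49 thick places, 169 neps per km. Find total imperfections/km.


Formula: Total = thin places + thick places + neps
Total = 41 + 49 + 169
Total = 259 imperfections/km

259 imperfections/km


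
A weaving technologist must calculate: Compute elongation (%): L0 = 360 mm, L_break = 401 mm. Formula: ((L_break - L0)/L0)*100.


Formula: Elongation (%) = ((L_break - L0) / L0) * 100
Step 1: Extension = 401 - 360 = 41 mm
Step 2: Elongation = (41 / 360) * 100
Step 3: Elongation = 0.113889 * 100 = 11.3889% ≈ 11.4%

11.4%


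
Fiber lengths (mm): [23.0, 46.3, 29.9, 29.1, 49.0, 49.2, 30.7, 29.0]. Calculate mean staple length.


Formula: Mean = sum of lengths / count
Sum = 23.0 + 46.3 + 29.9 + 29.1 + 49.0 + 49.2 + 30.7 + 29.0
Sum = 286.2 mm
Mean = 286.2 / 8 = 35.78 mm

35.78 mm


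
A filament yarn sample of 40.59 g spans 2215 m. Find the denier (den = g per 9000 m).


Formula: den = (mass_g / length_m) * 9000
Substituting: den = (40.59 / 2215) * 9000
Intermediate: 40.59 / 2215 = 0.01832506 g/m
den = 0.01832506 * 9000 = 164.9 denier

164.9 denier


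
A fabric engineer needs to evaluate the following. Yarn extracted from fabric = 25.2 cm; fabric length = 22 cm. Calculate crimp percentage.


Formula: Crimp% = ((L_yarn - L_fabric) / L_fabric) * 100
Step 1: Extension = 25.2 - 22 = 3.2 cm
Step 2: Crimp% = (3.2 / 22) * 100
Step 3: Crimp% = 0.145455 * 100 = 14.5455% ≈ 14.5%

14.5%


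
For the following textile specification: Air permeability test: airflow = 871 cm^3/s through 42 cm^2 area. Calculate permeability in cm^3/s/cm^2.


Formula: Air Permeability = Airflow / Test Area
AP = 871 cm^3/s / 42 cm^2
AP = 20.7 cm^3/s/cm^2

20.7 cm^3/s/cm^2


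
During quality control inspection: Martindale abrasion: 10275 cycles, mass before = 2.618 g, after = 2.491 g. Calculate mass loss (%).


Formula: Mass loss% = ((m_before - m_after) / m_before) * 100
Step 1: Mass loss = 2.618 - 2.491 = 0.127 g
Step 2: Ratio = 0.127 / 2.618 = 0.0485103
Step 3: Mass loss% = 0.0485103 * 100 = 4.85103% ≈ 4.85%

4.85%


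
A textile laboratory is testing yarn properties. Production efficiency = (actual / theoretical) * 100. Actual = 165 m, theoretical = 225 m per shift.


Formula: Efficiency% = (Actual output / Theoretical output) * 100
Efficiency% = (165 / 225) * 100
Efficiency% = 0.733333 * 100 = 73.3333% ≈ 73.3%

73.3%


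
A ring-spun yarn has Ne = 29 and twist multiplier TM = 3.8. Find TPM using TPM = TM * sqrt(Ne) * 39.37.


Formula: TPM = TM * sqrt(Ne) * 39.37
Step 1: sqrt(Ne) = sqrt(29) = 5.3852
Step 2: TM * sqrt(Ne) = 3.8 * 5.3852 = 20.4638
Step 3: TPM = 20.4638 * 39.37 = 806 twists/m

806 twists/m


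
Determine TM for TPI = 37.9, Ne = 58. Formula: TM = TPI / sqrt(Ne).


Formula: TM = TPI / sqrt(Ne)
Step 1: sqrt(Ne) = sqrt(58) = 7.6158
Step 2: TM = 37.9 / 7.6158 = 4.98

4.98 TM


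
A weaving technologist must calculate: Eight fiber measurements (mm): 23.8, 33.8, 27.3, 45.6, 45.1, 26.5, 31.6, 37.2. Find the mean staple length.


Formula: Mean = sum of lengths / count
Sum = 23.8 + 33.8 + 27.3 + 45.6 + 45.1 + 26.5 + 31.6 + 37.2
Sum = 270.9 mm
Mean = 270.9 / 8 = 33.86 mm

33.86 mm


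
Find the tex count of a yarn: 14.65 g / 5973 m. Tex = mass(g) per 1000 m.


Formula: Tex = (mass_g / length_m) * 1000
Substituting: Tex = (14.65 / 5973) * 1000
Intermediate: 14.65 / 5973 = 0.0024527 g/m
Tex = 0.0024527 * 1000 = 2.45 tex

2.45 tex


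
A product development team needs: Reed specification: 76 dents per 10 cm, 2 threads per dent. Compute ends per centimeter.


Formula: EPC = (dents per 10 cm * ends per dent) / 10
Step 1: Total ends per 10 cm = 76 * 2 = 152
Step 2: EPC = 152 / 10 = 15.2 ends/cm

15.2 ends/cm


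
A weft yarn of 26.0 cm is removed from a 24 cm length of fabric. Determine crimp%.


Formula: Crimp% = ((L_yarn - L_fabric) / L_fabric) * 100
Step 1: Extension = 26.0 - 24 = 2.0 cm
Step 2: Crimp% = (2.0 / 24) * 100
Step 3: Crimp% = 0.083333 * 100 = 8.3333% ≈ 8.3%

8.3%


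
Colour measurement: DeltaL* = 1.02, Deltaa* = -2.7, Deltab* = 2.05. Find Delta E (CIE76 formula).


Formula: Delta E = sqrt(dL*^2 + da*^2 + db*^2)
Step 1: dL*^2 = 1.02^2 = 1.0404
Step 2: da*^2 = (-2.7)^2 = 7.29
Step 3: db*^2 = 2.05^2 = 4.2025
Step 4: Sum = 1.0404 + 7.29 + 4.2025 = 12.5329
Step 5: Delta E = sqrt(12.5329) = 3.54

3.54 Delta E


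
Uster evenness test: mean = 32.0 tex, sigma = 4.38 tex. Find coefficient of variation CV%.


Formula: CV% = (standard deviation / mean) * 100
Step 1: Ratio = 4.38 / 32.0 = 0.136875
Step 2: CV% = 0.136875 * 100 = 13.6875% ≈ 13.7%

13.7%


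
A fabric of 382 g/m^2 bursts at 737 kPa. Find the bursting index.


Formula: Bursting Index = Bursting Strength / Fabric GSM
BI = 737 kPa / 382 g/m^2
BI = 1.929 kPa/(g/m^2)

1.929 kPa/(g/m^2)


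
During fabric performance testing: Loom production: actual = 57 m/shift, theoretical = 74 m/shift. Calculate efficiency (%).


Formula: Efficiency% = (Actual output / Theoretical output) * 100
Efficiency% = (57 / 74) * 100
Efficiency% = 0.77027 * 100 = 77.027% ≈ 77.0%

77.0%


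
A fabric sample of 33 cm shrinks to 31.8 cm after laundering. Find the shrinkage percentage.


Formula: Shrinkage% = ((L_before - L_after) / L_before) * 100
Step 1: Shrinkage = 33 - 31.8 = 1.2 cm
Step 2: Shrinkage% = (1.2 / 33) * 100
Step 3: Shrinkage% = 0.036364 * 100 = 3.6364% ≈ 3.6%

3.6%


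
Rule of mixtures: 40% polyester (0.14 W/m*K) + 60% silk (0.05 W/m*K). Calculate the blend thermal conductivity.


Formula: Blend property = (fraction_A * property_A) + (fraction_B * property_B)
Step 1: Contribution A = 40/100 * 0.14 W/m*K = 0.056 W/m*K
Step 2: Contribution B = 60/100 * 0.05 W/m*K = 0.03 W/m*K
Step 3: Blend thermal conductivity = 0.056 + 0.03 = 0.086 W/m*K

0.086 W/m*K


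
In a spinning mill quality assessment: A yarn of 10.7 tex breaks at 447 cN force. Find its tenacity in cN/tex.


Formula: Tenacity = Breaking force / Linear density
Tenacity = 447 cN / 10.7 tex
Tenacity = 41.78 cN/tex

41.78 cN/tex


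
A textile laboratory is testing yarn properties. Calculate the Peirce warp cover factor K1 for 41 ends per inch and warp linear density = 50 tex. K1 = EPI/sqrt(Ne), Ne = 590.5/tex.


Formula: K1 = EPI / sqrt(Ne), with Ne = 590.5 / tex_warp
Step 1: Ne = 590.5 / 50 = 11.81
Step 2: sqrt(Ne) = sqrt(11.81) = 3.4366
Step 3: K1 = 41 / 3.4366 = 11.9

11.9


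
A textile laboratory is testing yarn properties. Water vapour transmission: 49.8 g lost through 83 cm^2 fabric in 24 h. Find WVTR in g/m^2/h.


Formula: WVTR = mass_loss / (area * time)
Step 1: Convert area: 83 cm^2 = 0.0083 m^2
Step 2: WVTR = 49.8 g / (0.0083 m^2 * 24 h)
Step 3: WVTR = 49.8 / 0.1992 = 250.0 g/m^2/h

250.0 g/m^2/h


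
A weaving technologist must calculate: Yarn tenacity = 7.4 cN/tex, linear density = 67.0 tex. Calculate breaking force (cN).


Formula: Breaking force = Tenacity * Linear density
F = 7.4 cN/tex * 67.0 tex
F = 495.80 cN

495.80 cN


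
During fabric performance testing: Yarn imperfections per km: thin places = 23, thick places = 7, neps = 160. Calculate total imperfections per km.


Formula: Total = thin places + thick places + neps
Total = 23 + 7 + 160
Total = 190 imperfections/km

190 imperfections/km


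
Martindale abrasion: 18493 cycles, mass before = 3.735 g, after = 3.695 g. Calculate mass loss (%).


Formula: Mass loss% = ((m_before - m_after) / m_before) * 100
Step 1: Mass loss = 3.735 - 3.695 = 0.04 g
Step 2: Ratio = 0.04 / 3.735 = 0.0107095
Step 3: Mass loss% = 0.0107095 * 100 = 1.07095% ≈ 1.07%

1.07%


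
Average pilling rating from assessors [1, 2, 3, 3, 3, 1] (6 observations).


Formula: Mean = sum / count
Sum = 1 + 2 + 3 + 3 + 3 + 1 = 13
Mean = 13 / 6 = 2.2

2.2


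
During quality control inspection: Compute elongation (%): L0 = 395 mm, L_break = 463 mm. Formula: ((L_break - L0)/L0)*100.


Formula: Elongation (%) = ((L_break - L0) / L0) * 100
Step 1: Extension = 463 - 395 = 68 mm
Step 2: Elongation = (68 / 395) * 100
Step 3: Elongation = 0.172152 * 100 = 17.2152% ≈ 17.2%

17.2%


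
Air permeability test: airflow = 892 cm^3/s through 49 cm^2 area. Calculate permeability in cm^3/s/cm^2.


Formula: Air Permeability = Airflow / Test Area
AP = 892 cm^3/s / 49 cm^2
AP = 18.2 cm^3/s/cm^2

18.2 cm^3/s/cm^2


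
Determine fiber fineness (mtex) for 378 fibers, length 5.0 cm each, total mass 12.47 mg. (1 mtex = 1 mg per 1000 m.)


Formula: fineness (mtex) = mass (mg) / total length (km) = (mass_mg / total_length_m) * 1000
Step 1: Convert fiber length: 5.0 cm = 0.05 m
Step 2: Total fiber length = 378 * 0.05 = 18.9 m
Step 3: Linear density = 12.47 mg / 18.9 m = 0.6598 mg/m
Step 4: fineness = 0.6598 * 1000 = 659.8 mtex

659.8 mtex


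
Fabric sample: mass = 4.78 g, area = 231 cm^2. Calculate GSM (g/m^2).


Formula: GSM = mass_g / area_m2
Step 1: Convert area: 231 cm^2 = 231 / 10000 = 0.0231 m^2
Step 2: GSM = 4.78 g / 0.0231 m^2 = 206.9 g/m^2

206.9 g/m^2


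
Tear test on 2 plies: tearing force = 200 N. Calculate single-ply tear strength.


Formula: Per-ply strength = Total force / Number of plies
Per-ply = 200 N / 2
Per-ply = 100 N

100 N


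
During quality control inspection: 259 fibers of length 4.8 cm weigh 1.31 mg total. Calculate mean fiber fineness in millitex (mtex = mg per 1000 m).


Formula: fineness (mtex) = mass (mg) / total length (km) = (mass_mg / total_length_m) * 1000
Step 1: Convert fiber length: 4.8 cm = 0.048 m
Step 2: Total fiber length = 259 * 0.048 = 12.432 m
Step 3: Linear density = 1.31 mg / 12.432 m = 0.1054 mg/m
Step 4: fineness = 0.1054 * 1000 = 105.4 mtex

105.4 mtex


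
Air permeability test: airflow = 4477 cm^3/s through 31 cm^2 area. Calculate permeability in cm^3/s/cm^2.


Formula: Air Permeability = Airflow / Test Area
AP = 4477 cm^3/s / 31 cm^2
AP = 144.4 cm^3/s/cm^2

144.4 cm^3/s/cm^2
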